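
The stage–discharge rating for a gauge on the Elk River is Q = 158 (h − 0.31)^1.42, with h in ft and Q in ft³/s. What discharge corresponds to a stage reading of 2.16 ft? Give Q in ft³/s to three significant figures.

378 ft³/s

Q = 158 × (2.16 − 0.31)^1.42 = 158 × 1.85^1.42 = 378.5 ft³/s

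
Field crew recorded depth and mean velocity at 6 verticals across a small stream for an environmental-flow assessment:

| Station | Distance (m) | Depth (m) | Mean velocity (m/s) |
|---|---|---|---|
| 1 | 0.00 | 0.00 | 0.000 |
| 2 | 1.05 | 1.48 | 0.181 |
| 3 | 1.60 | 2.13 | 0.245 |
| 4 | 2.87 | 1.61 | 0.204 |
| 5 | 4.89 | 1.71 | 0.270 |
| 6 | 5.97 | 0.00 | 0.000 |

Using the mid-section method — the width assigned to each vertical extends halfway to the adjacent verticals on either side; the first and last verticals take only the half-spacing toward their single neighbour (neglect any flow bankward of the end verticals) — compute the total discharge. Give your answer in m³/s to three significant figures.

1.95 m³/s

w_2 = (1.60 − 0.00)/2 = 0.8 m; q_2 = 0.181 × 1.48 × 0.8 = 0.2143 m³/s
w_3 = (2.87 − 1.05)/2 = 0.91 m; q_3 = 0.245 × 2.13 × 0.91 = 0.4749 m³/s
w_4 = (4.89 − 1.60)/2 = 1.645 m; q_4 = 0.204 × 1.61 × 1.645 = 0.5403 m³/s
w_5 = (5.97 − 2.87)/2 = 1.55 m; q_5 = 0.270 × 1.71 × 1.55 = 0.7156 m³/s
Stations 1, 6 contribute zero (depth or velocity is 0).
Q = Σ qᵢ = 1.945 m³/s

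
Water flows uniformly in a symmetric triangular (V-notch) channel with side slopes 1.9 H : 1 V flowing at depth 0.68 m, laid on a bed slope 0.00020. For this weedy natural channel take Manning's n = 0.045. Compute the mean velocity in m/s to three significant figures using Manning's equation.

0.141 m/s

A = z·y² = 1.9×0.68² = 0.8786 m²
P = 2y√(1+z²) = 2×0.68×√(1+1.9²) = 2.920 m
R = A/P = 0.8786/2.920 = 0.3009 m
Q = (1/n)·A·R^(2/3)·S^(1/2) = (1/0.045) × 0.8786 × 0.3009^(2/3) × 0.00020^(1/2) = 0.1240 m³/s
V = Q/A = 0.1240/0.8786 = 0.1411 m/s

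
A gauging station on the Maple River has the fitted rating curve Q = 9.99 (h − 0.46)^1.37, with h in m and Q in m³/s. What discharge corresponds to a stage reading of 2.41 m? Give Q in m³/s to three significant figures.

24.9 m³/s

Q = 9.99 × (2.41 − 0.46)^1.37 = 9.99 × 1.95^1.37 = 24.94 m³/s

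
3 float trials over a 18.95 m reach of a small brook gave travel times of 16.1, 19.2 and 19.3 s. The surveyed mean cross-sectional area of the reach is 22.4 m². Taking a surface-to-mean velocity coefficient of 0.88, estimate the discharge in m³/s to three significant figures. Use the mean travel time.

20.5 m³/s

t̄ = (16.1 + 19.2 + 19.3) / 3 = 18.2 s
v_surface = L / t̄ = 18.95 / 18.2 = 1.041 m/s
v_mean = 0.88 × 1.041 = 0.9163 m/s
Q = A × v_mean = 22.4 × 0.9163 = 20.52 m³/s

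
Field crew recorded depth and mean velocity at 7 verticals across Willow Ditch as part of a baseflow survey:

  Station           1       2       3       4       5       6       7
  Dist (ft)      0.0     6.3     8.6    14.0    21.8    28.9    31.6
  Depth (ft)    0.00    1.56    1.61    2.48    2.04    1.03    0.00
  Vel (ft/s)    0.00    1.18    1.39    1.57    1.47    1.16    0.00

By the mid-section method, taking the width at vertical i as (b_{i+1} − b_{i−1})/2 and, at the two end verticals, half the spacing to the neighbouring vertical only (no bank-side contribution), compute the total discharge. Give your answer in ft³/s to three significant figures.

70.4 ft³/s

w_2 = (8.6 − 0.0)/2 = 4.3 ft; q_2 = 1.18 × 1.56 × 4.3 = 7.915 ft³/s
w_3 = (14.0 − 6.3)/2 = 3.85 ft; q_3 = 1.39 × 1.61 × 3.85 = 8.616 ft³/s
w_4 = (21.8 − 8.6)/2 = 6.6 ft; q_4 = 1.57 × 2.48 × 6.6 = 25.70 ft³/s
w_5 = (28.9 − 14.0)/2 = 7.45 ft; q_5 = 1.47 × 2.04 × 7.45 = 22.34 ft³/s
w_6 = (31.6 − 21.8)/2 = 4.9 ft; q_6 = 1.16 × 1.03 × 4.9 = 5.855 ft³/s
Stations 1, 7 contribute zero (depth or velocity is 0).
Q = Σ qᵢ = 70.42 ft³/s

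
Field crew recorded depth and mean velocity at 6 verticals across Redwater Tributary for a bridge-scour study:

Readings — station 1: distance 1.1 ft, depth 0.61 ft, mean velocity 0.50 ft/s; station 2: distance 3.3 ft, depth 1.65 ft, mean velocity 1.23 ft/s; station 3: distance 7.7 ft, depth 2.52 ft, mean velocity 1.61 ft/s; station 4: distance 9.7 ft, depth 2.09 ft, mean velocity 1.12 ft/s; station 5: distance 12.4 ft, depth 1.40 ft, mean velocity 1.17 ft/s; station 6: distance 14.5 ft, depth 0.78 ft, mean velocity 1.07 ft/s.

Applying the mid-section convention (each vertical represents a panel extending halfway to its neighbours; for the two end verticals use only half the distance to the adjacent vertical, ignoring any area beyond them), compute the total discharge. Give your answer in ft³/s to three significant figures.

w_1 = (3.3 − 1.1)/2 = 1.1 ft; q_1 = 0.50 × 0.61 × 1.1 = 0.3355 ft³/s
w_2 = (7.7 − 1.1)/2 = 3.3 ft; q_2 = 1.23 × 1.65 × 3.3 = 6.697 ft³/s
w_3 = (9.7 − 3.3)/2 = 3.2 ft; q_3 = 1.61 × 2.52 × 3.2 = 12.98 ft³/s
w_4 = (12.4 − 7.7)/2 = 2.35 ft; q_4 = 1.12 × 2.09 × 2.35 = 5.501 ft³/s
w_5 = (14.5 − 9.7)/2 = 2.4 ft; q_5 = 1.17 × 1.40 × 2.4 = 3.931 ft³/s
w_6 = (14.5 − 12.4)/2 = 1.05 ft; q_6 = 1.07 × 0.78 × 1.05 = 0.8763 ft³/s
Q = Σ qᵢ = 30.32 ft³/s

30.3 ft³/s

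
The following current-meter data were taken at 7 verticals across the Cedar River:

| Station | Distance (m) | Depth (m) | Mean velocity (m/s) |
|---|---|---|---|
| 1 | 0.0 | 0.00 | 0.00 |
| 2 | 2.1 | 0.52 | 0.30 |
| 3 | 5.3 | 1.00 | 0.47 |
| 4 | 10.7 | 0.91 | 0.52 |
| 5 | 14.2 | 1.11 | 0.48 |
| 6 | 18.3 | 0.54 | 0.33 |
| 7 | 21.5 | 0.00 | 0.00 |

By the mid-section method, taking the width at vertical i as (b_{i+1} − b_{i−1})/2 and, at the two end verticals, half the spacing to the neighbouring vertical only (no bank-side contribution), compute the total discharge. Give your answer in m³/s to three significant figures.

7.22 m³/s

w_2 = (5.3 − 0.0)/2 = 2.65 m; q_2 = 0.30 × 0.52 × 2.65 = 0.4134 m³/s
w_3 = (10.7 − 2.1)/2 = 4.3 m; q_3 = 0.47 × 1.00 × 4.3 = 2.021 m³/s
w_4 = (14.2 − 5.3)/2 = 4.45 m; q_4 = 0.52 × 0.91 × 4.45 = 2.106 m³/s
w_5 = (18.3 − 10.7)/2 = 3.8 m; q_5 = 0.48 × 1.11 × 3.8 = 2.025 m³/s
w_6 = (21.5 − 14.2)/2 = 3.65 m; q_6 = 0.33 × 0.54 × 3.65 = 0.6504 m³/s
Stations 1, 7 contribute zero (depth or velocity is 0).
Q = Σ qᵢ = 7.215 m³/s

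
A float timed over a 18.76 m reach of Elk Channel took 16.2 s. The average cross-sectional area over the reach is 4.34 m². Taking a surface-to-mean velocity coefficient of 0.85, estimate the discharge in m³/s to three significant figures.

v_surface = L / t̄ = 18.76 / 16.2 = 1.158 m/s
v_mean = 0.85 × 1.158 = 0.9843 m/s
Q = A × v_mean = 4.34 × 0.9843 = 4.272 m³/s

4.27 m³/s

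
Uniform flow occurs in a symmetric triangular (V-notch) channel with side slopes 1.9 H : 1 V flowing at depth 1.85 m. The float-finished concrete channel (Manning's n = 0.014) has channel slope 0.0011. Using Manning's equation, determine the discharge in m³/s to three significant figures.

13.5 m³/s

A = z·y² = 1.9×1.85² = 6.503 m²
P = 2y√(1+z²) = 2×1.85×√(1+1.9²) = 7.944 m
R = A/P = 6.503/7.944 = 0.8185 m
Q = (1/n)·A·R^(2/3)·S^(1/2) = (1/0.014) × 6.503 × 0.8185^(2/3) × 0.0011^(1/2) = 13.48 m³/s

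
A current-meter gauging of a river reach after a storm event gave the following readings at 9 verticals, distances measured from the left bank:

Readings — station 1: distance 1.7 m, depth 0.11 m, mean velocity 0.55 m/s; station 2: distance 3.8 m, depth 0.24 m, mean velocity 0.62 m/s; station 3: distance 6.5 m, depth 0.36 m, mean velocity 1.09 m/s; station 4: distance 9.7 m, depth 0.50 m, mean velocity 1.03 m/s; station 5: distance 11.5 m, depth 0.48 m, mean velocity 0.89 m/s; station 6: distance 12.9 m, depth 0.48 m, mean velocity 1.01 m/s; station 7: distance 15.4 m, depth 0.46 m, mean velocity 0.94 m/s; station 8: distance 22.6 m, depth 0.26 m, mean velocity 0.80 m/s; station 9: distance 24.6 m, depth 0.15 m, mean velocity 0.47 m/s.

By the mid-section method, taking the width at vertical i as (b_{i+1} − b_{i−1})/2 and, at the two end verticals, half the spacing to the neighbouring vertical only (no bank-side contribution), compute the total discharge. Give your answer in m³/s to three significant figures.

w_1 = (3.8 − 1.7)/2 = 1.05 m; q_1 = 0.55 × 0.11 × 1.05 = 0.06353 m³/s
w_2 = (6.5 − 1.7)/2 = 2.4 m; q_2 = 0.62 × 0.24 × 2.4 = 0.3571 m³/s
w_3 = (9.7 − 3.8)/2 = 2.95 m; q_3 = 1.09 × 0.36 × 2.95 = 1.158 m³/s
w_4 = (11.5 − 6.5)/2 = 2.5 m; q_4 = 1.03 × 0.50 × 2.5 = 1.288 m³/s
w_5 = (12.9 − 9.7)/2 = 1.6 m; q_5 = 0.89 × 0.48 × 1.6 = 0.6835 m³/s
w_6 = (15.4 − 11.5)/2 = 1.95 m; q_6 = 1.01 × 0.48 × 1.95 = 0.9454 m³/s
w_7 = (22.6 − 12.9)/2 = 4.85 m; q_7 = 0.94 × 0.46 × 4.85 = 2.097 m³/s
w_8 = (24.6 − 15.4)/2 = 4.6 m; q_8 = 0.80 × 0.26 × 4.6 = 0.9568 m³/s
w_9 = (24.6 − 22.6)/2 = 1 m; q_9 = 0.47 × 0.15 × 1 = 0.07050 m³/s
Q = Σ qᵢ = 7.619 m³/s

7.62 m³/s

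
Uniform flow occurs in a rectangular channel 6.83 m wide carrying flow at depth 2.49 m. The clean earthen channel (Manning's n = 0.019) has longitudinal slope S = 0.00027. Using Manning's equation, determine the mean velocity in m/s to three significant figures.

1.10 m/s

A = b·y = 6.83 × 2.49 = 17.01 m²
P = b + 2y = 6.83 + 2×2.49 = 11.81 m
R = A/P = 17.01/11.81 = 1.440 m
Q = (1/n)·A·R^(2/3)·S^(1/2) = (1/0.019) × 17.01 × 1.440^(2/3) × 0.00027^(1/2) = 18.76 m³/s
V = Q/A = 18.76/17.01 = 1.103 m/s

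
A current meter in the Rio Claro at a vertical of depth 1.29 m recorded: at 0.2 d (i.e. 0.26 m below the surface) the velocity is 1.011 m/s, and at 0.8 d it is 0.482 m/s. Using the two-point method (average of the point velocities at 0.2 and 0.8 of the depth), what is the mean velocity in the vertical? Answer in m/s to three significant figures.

0.747 m/s

v̄ = (1.011 + 0.482) / 2 = 0.7465 m/s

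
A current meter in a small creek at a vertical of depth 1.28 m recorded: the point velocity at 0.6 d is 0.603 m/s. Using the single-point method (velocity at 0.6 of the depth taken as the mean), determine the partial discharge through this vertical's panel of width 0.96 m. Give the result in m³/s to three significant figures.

v̄ = v₀.₆ = 0.603 m/s
q = v̄ × d × w = 0.6030 × 1.28 × 0.96 = 0.7410 m³/s

0.741 m³/s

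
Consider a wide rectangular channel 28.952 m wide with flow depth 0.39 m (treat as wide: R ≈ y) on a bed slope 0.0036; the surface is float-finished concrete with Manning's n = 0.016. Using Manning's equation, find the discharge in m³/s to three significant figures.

A = b·y = 28.952 × 0.39 = 11.29 m²
Wide channel: R ≈ y = 0.39 m
Q = (1/n)·A·R^(2/3)·S^(1/2) = (1/0.016) × 11.29 × 0.3900^(2/3) × 0.0036^(1/2) = 22.60 m³/s

22.6 m³/s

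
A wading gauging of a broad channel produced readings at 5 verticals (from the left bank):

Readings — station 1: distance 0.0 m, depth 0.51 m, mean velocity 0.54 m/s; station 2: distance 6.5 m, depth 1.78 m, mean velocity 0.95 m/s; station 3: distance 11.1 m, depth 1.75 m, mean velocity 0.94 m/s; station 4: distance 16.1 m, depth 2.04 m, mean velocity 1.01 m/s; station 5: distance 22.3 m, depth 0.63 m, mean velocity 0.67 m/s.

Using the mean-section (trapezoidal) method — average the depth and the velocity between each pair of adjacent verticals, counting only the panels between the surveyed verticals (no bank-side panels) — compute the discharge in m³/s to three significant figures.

29.4 m³/s

Panel 1-2: Δb = 6.5 m, d̄ = (0.51+1.78)/2 = 1.145, v̄ = (0.54+0.95)/2 = 0.745 → q = 6.5×1.145×0.745 = 5.545 m³/s
Panel 2-3: Δb = 4.6 m, d̄ = (1.78+1.75)/2 = 1.765, v̄ = (0.95+0.94)/2 = 0.945 → q = 4.6×1.765×0.945 = 7.672 m³/s
Panel 3-4: Δb = 5 m, d̄ = (1.75+2.04)/2 = 1.895, v̄ = (0.94+1.01)/2 = 0.975 → q = 5×1.895×0.975 = 9.238 m³/s
Panel 4-5: Δb = 6.2 m, d̄ = (2.04+0.63)/2 = 1.335, v̄ = (1.01+0.67)/2 = 0.84 → q = 6.2×1.335×0.84 = 6.953 m³/s
Q = Σ q = 29.41 m³/s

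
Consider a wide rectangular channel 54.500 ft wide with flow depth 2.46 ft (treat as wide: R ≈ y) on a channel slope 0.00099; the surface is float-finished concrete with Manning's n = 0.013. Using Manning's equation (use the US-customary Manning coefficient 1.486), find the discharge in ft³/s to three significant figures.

A = b·y = 54.500 × 2.46 = 134.1 ft²
Wide channel: R ≈ y = 2.46 ft
Q = (1.486/n)·A·R^(2/3)·S^(1/2) = (1.486/0.013) × 134.1 × 2.460^(2/3) × 0.00099^(1/2) = 878.7 ft³/s

879 ft³/s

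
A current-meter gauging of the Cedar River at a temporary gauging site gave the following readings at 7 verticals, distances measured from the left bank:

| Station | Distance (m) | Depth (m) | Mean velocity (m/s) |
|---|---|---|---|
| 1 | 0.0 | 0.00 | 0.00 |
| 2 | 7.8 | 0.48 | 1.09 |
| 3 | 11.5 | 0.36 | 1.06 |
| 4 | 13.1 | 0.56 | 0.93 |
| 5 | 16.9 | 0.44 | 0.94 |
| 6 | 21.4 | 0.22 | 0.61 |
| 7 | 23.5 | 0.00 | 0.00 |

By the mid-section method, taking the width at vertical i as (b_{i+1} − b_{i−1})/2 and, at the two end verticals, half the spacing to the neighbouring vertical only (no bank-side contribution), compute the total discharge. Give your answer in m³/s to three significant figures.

w_2 = (11.5 − 0.0)/2 = 5.75 m; q_2 = 1.09 × 0.48 × 5.75 = 3.008 m³/s
w_3 = (13.1 − 7.8)/2 = 2.65 m; q_3 = 1.06 × 0.36 × 2.65 = 1.011 m³/s
w_4 = (16.9 − 11.5)/2 = 2.7 m; q_4 = 0.93 × 0.56 × 2.7 = 1.406 m³/s
w_5 = (21.4 − 13.1)/2 = 4.15 m; q_5 = 0.94 × 0.44 × 4.15 = 1.716 m³/s
w_6 = (23.5 − 16.9)/2 = 3.3 m; q_6 = 0.61 × 0.22 × 3.3 = 0.4429 m³/s
Stations 1, 7 contribute zero (depth or velocity is 0).
Q = Σ qᵢ = 7.585 m³/s

7.59 m³/s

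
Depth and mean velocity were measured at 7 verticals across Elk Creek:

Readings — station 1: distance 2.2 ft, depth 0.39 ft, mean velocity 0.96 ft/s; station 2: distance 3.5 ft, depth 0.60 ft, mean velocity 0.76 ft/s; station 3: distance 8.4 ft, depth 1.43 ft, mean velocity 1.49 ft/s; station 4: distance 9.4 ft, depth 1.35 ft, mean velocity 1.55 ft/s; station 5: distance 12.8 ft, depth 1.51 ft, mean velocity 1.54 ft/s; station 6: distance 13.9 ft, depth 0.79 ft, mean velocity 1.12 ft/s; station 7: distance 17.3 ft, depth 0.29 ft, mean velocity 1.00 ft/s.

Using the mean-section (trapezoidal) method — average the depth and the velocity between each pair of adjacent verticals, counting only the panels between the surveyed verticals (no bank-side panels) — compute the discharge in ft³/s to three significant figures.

Panel 1-2: Δb = 1.3 ft, d̄ = (0.39+0.60)/2 = 0.495, v̄ = (0.96+0.76)/2 = 0.86 → q = 1.3×0.495×0.86 = 0.5534 ft³/s
Panel 2-3: Δb = 4.9 ft, d̄ = (0.60+1.43)/2 = 1.015, v̄ = (0.76+1.49)/2 = 1.125 → q = 4.9×1.015×1.125 = 5.595 ft³/s
Panel 3-4: Δb = 1 ft, d̄ = (1.43+1.35)/2 = 1.39, v̄ = (1.49+1.55)/2 = 1.52 → q = 1×1.39×1.52 = 2.113 ft³/s
Panel 4-5: Δb = 3.4 ft, d̄ = (1.35+1.51)/2 = 1.43, v̄ = (1.55+1.54)/2 = 1.545 → q = 3.4×1.43×1.545 = 7.512 ft³/s
Panel 5-6: Δb = 1.1 ft, d̄ = (1.51+0.79)/2 = 1.15, v̄ = (1.54+1.12)/2 = 1.33 → q = 1.1×1.15×1.33 = 1.682 ft³/s
Panel 6-7: Δb = 3.4 ft, d̄ = (0.79+0.29)/2 = 0.54, v̄ = (1.12+1.00)/2 = 1.06 → q = 3.4×0.54×1.06 = 1.946 ft³/s
Q = Σ q = 19.40 ft³/s

19.4 ft³/s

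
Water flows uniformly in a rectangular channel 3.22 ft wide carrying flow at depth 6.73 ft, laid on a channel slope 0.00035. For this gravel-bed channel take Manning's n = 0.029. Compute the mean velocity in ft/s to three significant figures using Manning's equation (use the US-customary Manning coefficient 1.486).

A = b·y = 3.22 × 6.73 = 21.67 ft²
P = b + 2y = 3.22 + 2×6.73 = 16.68 ft
R = A/P = 21.67/16.68 = 1.299 ft
Q = (1.486/n)·A·R^(2/3)·S^(1/2) = (1.486/0.029) × 21.67 × 1.299^(2/3) × 0.00035^(1/2) = 24.73 ft³/s
V = Q/A = 24.73/21.67 = 1.141 ft/s

1.14 ft/s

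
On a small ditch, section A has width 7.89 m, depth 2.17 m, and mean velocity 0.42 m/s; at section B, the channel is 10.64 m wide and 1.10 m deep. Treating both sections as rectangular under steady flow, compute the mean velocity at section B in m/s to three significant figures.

Q = A₁V₁ = (7.89×2.17) × 0.42 = 7.191 m³/s
A₂ = 10.64 × 1.10 = 11.70 m²
V₂ = Q/A₂ = 7.191/11.70 = 0.6144 m/s

0.614 m/s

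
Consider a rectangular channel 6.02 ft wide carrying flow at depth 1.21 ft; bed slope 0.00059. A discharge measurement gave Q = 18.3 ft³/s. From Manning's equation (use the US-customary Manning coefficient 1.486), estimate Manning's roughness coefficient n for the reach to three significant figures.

0.0130

A = b·y = 6.02 × 1.21 = 7.284 ft²
P = b + 2y = 6.02 + 2×1.21 = 8.440 ft
R = A/P = 7.284/8.440 = 0.8631 ft
n = (1.486/Q)·A·R^(2/3)·S^(1/2) = (1.486/18.3) × 7.284 × 0.9065 × 0.02429 = 0.01302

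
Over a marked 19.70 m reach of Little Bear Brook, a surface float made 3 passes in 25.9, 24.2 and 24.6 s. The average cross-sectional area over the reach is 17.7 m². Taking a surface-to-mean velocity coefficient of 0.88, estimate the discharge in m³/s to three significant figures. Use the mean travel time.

t̄ = (25.9 + 24.2 + 24.6) / 3 = 24.9 s
v_surface = L / t̄ = 19.70 / 24.9 = 0.7912 m/s
v_mean = 0.88 × 0.7912 = 0.6962 m/s
Q = A × v_mean = 17.7 × 0.6962 = 12.32 m³/s

12.3 m³/s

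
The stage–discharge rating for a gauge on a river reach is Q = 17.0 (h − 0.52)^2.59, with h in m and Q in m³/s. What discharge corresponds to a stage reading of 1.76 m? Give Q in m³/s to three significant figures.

Q = 17.0 × (1.76 − 0.52)^2.59 = 17.0 × 1.24^2.59 = 29.68 m³/s

29.7 m³/s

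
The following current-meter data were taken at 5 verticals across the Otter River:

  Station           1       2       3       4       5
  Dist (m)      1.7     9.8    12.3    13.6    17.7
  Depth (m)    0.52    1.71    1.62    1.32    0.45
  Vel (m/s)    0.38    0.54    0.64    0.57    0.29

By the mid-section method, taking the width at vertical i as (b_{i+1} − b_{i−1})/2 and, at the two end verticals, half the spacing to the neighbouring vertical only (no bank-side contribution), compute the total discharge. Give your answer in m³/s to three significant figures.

9.96 m³/s

w_1 = (9.8 − 1.7)/2 = 4.05 m; q_1 = 0.38 × 0.52 × 4.05 = 0.8003 m³/s
w_2 = (12.3 − 1.7)/2 = 5.3 m; q_2 = 0.54 × 1.71 × 5.3 = 4.894 m³/s
w_3 = (13.6 − 9.8)/2 = 1.9 m; q_3 = 0.64 × 1.62 × 1.9 = 1.970 m³/s
w_4 = (17.7 − 12.3)/2 = 2.7 m; q_4 = 0.57 × 1.32 × 2.7 = 2.031 m³/s
w_5 = (17.7 − 13.6)/2 = 2.05 m; q_5 = 0.29 × 0.45 × 2.05 = 0.2675 m³/s
Q = Σ qᵢ = 9.963 m³/s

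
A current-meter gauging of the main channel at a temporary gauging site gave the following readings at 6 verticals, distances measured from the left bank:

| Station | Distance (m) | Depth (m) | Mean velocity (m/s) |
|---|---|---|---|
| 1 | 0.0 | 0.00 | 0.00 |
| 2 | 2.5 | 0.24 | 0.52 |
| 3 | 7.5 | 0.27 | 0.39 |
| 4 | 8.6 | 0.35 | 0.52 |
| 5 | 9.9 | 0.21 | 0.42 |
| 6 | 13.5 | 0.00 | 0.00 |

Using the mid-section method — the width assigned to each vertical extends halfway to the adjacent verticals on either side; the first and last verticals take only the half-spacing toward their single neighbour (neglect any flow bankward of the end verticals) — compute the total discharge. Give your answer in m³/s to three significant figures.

1.22 m³/s

w_2 = (7.5 − 0.0)/2 = 3.75 m; q_2 = 0.52 × 0.24 × 3.75 = 0.4680 m³/s
w_3 = (8.6 − 2.5)/2 = 3.05 m; q_3 = 0.39 × 0.27 × 3.05 = 0.3212 m³/s
w_4 = (9.9 − 7.5)/2 = 1.2 m; q_4 = 0.52 × 0.35 × 1.2 = 0.2184 m³/s
w_5 = (13.5 − 8.6)/2 = 2.45 m; q_5 = 0.42 × 0.21 × 2.45 = 0.2161 m³/s
Stations 1, 6 contribute zero (depth or velocity is 0).
Q = Σ qᵢ = 1.224 m³/s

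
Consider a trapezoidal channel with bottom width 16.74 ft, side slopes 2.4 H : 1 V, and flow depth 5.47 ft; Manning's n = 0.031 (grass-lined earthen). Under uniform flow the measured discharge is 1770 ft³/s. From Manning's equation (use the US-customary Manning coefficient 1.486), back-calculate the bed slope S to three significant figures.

0.00920

A = (b + z·y)·y = (16.74 + 2.4×5.47)×5.47 = 163.4 ft²
P = b + 2y√(1+z²) = 16.74 + 2×5.47×√(1+2.4²) = 45.18 ft
R = A/P = 163.4/45.18 = 3.616 ft
S = (Q·n / (1.486·A·R^(2/3)))² = (1770×0.031 / (1.486×163.4×2.356))² = 0.009204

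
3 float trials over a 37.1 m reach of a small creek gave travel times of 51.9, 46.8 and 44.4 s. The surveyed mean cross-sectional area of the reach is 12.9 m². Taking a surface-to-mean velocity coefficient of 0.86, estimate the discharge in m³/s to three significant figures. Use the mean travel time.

t̄ = (51.9 + 46.8 + 44.4) / 3 = 47.7 s
v_surface = L / t̄ = 37.1 / 47.7 = 0.7778 m/s
v_mean = 0.86 × 0.7778 = 0.6689 m/s
Q = A × v_mean = 12.9 × 0.6689 = 8.629 m³/s

8.63 m³/s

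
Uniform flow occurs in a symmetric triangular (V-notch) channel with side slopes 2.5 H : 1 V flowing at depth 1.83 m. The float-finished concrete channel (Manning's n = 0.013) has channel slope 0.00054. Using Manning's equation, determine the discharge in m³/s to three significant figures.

A = z·y² = 2.5×1.83² = 8.372 m²
P = 2y√(1+z²) = 2×1.83×√(1+2.5²) = 9.855 m
R = A/P = 8.372/9.855 = 0.8496 m
Q = (1/n)·A·R^(2/3)·S^(1/2) = (1/0.013) × 8.372 × 0.8496^(2/3) × 0.00054^(1/2) = 13.42 m³/s

13.4 m³/s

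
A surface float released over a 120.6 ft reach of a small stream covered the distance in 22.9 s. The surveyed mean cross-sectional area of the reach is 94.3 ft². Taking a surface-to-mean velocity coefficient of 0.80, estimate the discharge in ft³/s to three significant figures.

v_surface = L / t̄ = 120.6 / 22.9 = 5.266 ft/s
v_mean = 0.80 × 5.266 = 4.213 ft/s
Q = A × v_mean = 94.3 × 4.213 = 397.3 ft³/s

397 ft³/s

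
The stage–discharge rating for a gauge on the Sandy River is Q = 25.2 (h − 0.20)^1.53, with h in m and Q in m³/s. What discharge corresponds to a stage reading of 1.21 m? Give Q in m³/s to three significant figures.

25.6 m³/s

Q = 25.2 × (1.21 − 0.20)^1.53 = 25.2 × 1.01^1.53 = 25.59 m³/s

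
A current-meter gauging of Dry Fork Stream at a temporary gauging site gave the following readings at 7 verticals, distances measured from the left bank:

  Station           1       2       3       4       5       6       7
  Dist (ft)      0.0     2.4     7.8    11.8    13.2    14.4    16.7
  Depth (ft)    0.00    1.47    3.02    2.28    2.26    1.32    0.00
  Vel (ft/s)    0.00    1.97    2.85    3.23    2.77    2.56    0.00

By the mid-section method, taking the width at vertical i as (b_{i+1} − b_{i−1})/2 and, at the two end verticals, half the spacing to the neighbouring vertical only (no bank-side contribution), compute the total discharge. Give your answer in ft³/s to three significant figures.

w_2 = (7.8 − 0.0)/2 = 3.9 ft; q_2 = 1.97 × 1.47 × 3.9 = 11.29 ft³/s
w_3 = (11.8 − 2.4)/2 = 4.7 ft; q_3 = 2.85 × 3.02 × 4.7 = 40.45 ft³/s
w_4 = (13.2 − 7.8)/2 = 2.7 ft; q_4 = 3.23 × 2.28 × 2.7 = 19.88 ft³/s
w_5 = (14.4 − 11.8)/2 = 1.3 ft; q_5 = 2.77 × 2.26 × 1.3 = 8.138 ft³/s
w_6 = (16.7 − 13.2)/2 = 1.75 ft; q_6 = 2.56 × 1.32 × 1.75 = 5.914 ft³/s
Stations 1, 7 contribute zero (depth or velocity is 0).
Q = Σ qᵢ = 85.68 ft³/s

85.7 ft³/s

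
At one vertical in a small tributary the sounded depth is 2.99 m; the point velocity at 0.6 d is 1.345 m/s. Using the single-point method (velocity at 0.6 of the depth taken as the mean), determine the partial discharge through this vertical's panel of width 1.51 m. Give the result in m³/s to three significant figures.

v̄ = v₀.₆ = 1.345 m/s
q = v̄ × d × w = 1.345 × 2.99 × 1.51 = 6.073 m³/s

6.07 m³/s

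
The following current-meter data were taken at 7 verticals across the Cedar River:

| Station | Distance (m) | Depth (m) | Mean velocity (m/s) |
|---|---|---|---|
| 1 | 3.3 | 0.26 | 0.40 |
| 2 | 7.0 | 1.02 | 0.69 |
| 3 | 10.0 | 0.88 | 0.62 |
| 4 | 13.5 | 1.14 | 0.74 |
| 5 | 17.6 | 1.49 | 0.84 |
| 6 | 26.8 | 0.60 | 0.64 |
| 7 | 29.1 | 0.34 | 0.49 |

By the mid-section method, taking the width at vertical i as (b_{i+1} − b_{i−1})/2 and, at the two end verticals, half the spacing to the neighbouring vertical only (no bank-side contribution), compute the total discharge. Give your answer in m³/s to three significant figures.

w_1 = (7.0 − 3.3)/2 = 1.85 m; q_1 = 0.40 × 0.26 × 1.85 = 0.1924 m³/s
w_2 = (10.0 − 3.3)/2 = 3.35 m; q_2 = 0.69 × 1.02 × 3.35 = 2.358 m³/s
w_3 = (13.5 − 7.0)/2 = 3.25 m; q_3 = 0.62 × 0.88 × 3.25 = 1.773 m³/s
w_4 = (17.6 − 10.0)/2 = 3.8 m; q_4 = 0.74 × 1.14 × 3.8 = 3.206 m³/s
w_5 = (26.8 − 13.5)/2 = 6.65 m; q_5 = 0.84 × 1.49 × 6.65 = 8.323 m³/s
w_6 = (29.1 − 17.6)/2 = 5.75 m; q_6 = 0.64 × 0.60 × 5.75 = 2.208 m³/s
w_7 = (29.1 − 26.8)/2 = 1.15 m; q_7 = 0.49 × 0.34 × 1.15 = 0.1916 m³/s
Q = Σ qᵢ = 18.25 m³/s

18.3 m³/s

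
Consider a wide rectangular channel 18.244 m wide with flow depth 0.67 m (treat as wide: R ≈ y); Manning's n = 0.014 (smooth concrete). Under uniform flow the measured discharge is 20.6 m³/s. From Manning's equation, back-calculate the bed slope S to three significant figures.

0.000950

A = b·y = 18.244 × 0.67 = 12.22 m²
Wide channel: R ≈ y = 0.67 m
S = (Q·n / (1·A·R^(2/3)))² = (20.6×0.014 / (1×12.22×0.7657))² = 0.0009495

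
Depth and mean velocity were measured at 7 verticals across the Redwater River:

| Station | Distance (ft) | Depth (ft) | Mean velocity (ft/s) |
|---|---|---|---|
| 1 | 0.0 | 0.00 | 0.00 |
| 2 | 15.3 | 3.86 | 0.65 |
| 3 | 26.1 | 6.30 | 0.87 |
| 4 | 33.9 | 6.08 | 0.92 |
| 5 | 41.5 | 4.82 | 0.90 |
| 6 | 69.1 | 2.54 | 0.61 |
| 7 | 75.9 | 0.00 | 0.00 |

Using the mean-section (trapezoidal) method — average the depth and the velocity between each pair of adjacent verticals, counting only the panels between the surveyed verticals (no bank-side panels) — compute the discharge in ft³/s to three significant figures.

Panel 1-2: Δb = 15.3 ft, d̄ = (0.00+3.86)/2 = 1.93, v̄ = (0.00+0.65)/2 = 0.325 → q = 15.3×1.93×0.325 = 9.597 ft³/s
Panel 2-3: Δb = 10.8 ft, d̄ = (3.86+6.30)/2 = 5.08, v̄ = (0.65+0.87)/2 = 0.76 → q = 10.8×5.08×0.76 = 41.70 ft³/s
Panel 3-4: Δb = 7.8 ft, d̄ = (6.30+6.08)/2 = 6.19, v̄ = (0.87+0.92)/2 = 0.895 → q = 7.8×6.19×0.895 = 43.21 ft³/s
Panel 4-5: Δb = 7.6 ft, d̄ = (6.08+4.82)/2 = 5.45, v̄ = (0.92+0.90)/2 = 0.91 → q = 7.6×5.45×0.91 = 37.69 ft³/s
Panel 5-6: Δb = 27.6 ft, d̄ = (4.82+2.54)/2 = 3.68, v̄ = (0.90+0.61)/2 = 0.755 → q = 27.6×3.68×0.755 = 76.68 ft³/s
Panel 6-7: Δb = 6.8 ft, d̄ = (2.54+0.00)/2 = 1.27, v̄ = (0.61+0.00)/2 = 0.305 → q = 6.8×1.27×0.305 = 2.634 ft³/s
Q = Σ q = 211.5 ft³/s

212 ft³/s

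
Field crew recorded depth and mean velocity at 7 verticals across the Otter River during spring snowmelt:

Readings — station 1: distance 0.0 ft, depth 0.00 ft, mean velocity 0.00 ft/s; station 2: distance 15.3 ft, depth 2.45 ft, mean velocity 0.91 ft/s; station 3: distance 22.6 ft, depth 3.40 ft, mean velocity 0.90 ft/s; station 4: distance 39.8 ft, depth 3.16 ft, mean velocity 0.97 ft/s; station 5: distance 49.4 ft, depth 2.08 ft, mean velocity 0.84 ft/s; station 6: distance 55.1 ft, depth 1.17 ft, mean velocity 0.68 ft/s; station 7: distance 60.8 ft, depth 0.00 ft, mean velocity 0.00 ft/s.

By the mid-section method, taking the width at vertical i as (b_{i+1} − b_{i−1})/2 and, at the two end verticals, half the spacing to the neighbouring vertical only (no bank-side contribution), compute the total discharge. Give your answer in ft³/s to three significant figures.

122 ft³/s

w_2 = (22.6 − 0.0)/2 = 11.3 ft; q_2 = 0.91 × 2.45 × 11.3 = 25.19 ft³/s
w_3 = (39.8 − 15.3)/2 = 12.25 ft; q_3 = 0.90 × 3.40 × 12.25 = 37.49 ft³/s
w_4 = (49.4 − 22.6)/2 = 13.4 ft; q_4 = 0.97 × 3.16 × 13.4 = 41.07 ft³/s
w_5 = (55.1 − 39.8)/2 = 7.65 ft; q_5 = 0.84 × 2.08 × 7.65 = 13.37 ft³/s
w_6 = (60.8 − 49.4)/2 = 5.7 ft; q_6 = 0.68 × 1.17 × 5.7 = 4.535 ft³/s
Stations 1, 7 contribute zero (depth or velocity is 0).
Q = Σ qᵢ = 121.7 ft³/s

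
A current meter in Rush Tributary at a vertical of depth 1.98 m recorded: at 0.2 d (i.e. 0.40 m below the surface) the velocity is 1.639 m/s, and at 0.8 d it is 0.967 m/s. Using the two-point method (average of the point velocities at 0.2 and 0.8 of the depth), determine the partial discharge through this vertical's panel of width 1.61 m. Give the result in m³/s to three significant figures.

4.15 m³/s

v̄ = (1.639 + 0.967) / 2 = 1.303 m/s
q = v̄ × d × w = 1.303 × 1.98 × 1.61 = 4.154 m³/s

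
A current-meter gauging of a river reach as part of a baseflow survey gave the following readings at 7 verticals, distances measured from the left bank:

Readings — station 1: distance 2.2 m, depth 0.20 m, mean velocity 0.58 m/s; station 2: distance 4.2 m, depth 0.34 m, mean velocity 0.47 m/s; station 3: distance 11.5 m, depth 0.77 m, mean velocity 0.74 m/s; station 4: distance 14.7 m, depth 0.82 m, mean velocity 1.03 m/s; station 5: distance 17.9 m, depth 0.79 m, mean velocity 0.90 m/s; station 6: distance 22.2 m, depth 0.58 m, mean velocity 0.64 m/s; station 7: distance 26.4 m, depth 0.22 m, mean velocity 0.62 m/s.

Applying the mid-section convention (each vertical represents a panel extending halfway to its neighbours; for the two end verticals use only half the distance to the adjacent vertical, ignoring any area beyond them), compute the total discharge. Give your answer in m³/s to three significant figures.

w_1 = (4.2 − 2.2)/2 = 1 m; q_1 = 0.58 × 0.20 × 1 = 0.1160 m³/s
w_2 = (11.5 − 2.2)/2 = 4.65 m; q_2 = 0.47 × 0.34 × 4.65 = 0.7431 m³/s
w_3 = (14.7 − 4.2)/2 = 5.25 m; q_3 = 0.74 × 0.77 × 5.25 = 2.991 m³/s
w_4 = (17.9 − 11.5)/2 = 3.2 m; q_4 = 1.03 × 0.82 × 3.2 = 2.703 m³/s
w_5 = (22.2 − 14.7)/2 = 3.75 m; q_5 = 0.90 × 0.79 × 3.75 = 2.666 m³/s
w_6 = (26.4 − 17.9)/2 = 4.25 m; q_6 = 0.64 × 0.58 × 4.25 = 1.578 m³/s
w_7 = (26.4 − 22.2)/2 = 2.1 m; q_7 = 0.62 × 0.22 × 2.1 = 0.2864 m³/s
Q = Σ qᵢ = 11.08 m³/s

11.1 m³/s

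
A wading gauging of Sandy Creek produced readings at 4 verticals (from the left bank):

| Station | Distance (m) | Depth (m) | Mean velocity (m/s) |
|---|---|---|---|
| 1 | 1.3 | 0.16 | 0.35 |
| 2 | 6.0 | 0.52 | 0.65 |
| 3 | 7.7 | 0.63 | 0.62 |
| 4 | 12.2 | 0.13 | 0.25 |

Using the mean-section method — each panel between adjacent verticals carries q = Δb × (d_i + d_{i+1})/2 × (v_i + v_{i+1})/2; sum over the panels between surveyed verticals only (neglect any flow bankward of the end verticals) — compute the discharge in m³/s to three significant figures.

Panel 1-2: Δb = 4.7 m, d̄ = (0.16+0.52)/2 = 0.34, v̄ = (0.35+0.65)/2 = 0.5 → q = 4.7×0.34×0.5 = 0.7990 m³/s
Panel 2-3: Δb = 1.7 m, d̄ = (0.52+0.63)/2 = 0.575, v̄ = (0.65+0.62)/2 = 0.635 → q = 1.7×0.575×0.635 = 0.6207 m³/s
Panel 3-4: Δb = 4.5 m, d̄ = (0.63+0.13)/2 = 0.38, v̄ = (0.62+0.25)/2 = 0.435 → q = 4.5×0.38×0.435 = 0.7439 m³/s
Q = Σ q = 2.164 m³/s

2.16 m³/s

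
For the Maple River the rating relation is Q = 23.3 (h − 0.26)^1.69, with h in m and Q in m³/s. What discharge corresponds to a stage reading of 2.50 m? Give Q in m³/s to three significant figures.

91.0 m³/s

Q = 23.3 × (2.50 − 0.26)^1.69 = 23.3 × 2.24^1.69 = 91.05 m³/s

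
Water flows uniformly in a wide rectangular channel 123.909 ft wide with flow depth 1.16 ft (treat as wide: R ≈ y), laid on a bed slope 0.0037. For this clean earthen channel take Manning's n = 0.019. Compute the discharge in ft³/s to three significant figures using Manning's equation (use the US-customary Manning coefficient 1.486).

755 ft³/s

A = b·y = 123.909 × 1.16 = 143.7 ft²
Wide channel: R ≈ y = 1.16 ft
Q = (1.486/n)·A·R^(2/3)·S^(1/2) = (1.486/0.019) × 143.7 × 1.160^(2/3) × 0.0037^(1/2) = 754.9 ft³/s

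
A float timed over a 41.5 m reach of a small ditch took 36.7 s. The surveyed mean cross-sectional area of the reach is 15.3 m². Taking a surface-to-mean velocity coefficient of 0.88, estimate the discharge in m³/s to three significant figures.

v_surface = L / t̄ = 41.5 / 36.7 = 1.131 m/s
v_mean = 0.88 × 1.131 = 0.9951 m/s
Q = A × v_mean = 15.3 × 0.9951 = 15.22 m³/s

15.2 m³/s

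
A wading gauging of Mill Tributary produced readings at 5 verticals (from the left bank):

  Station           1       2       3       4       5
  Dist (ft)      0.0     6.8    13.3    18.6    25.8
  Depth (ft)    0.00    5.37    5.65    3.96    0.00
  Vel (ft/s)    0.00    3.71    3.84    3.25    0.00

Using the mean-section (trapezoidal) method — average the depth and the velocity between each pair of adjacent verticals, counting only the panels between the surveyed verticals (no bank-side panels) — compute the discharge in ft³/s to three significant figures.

283 ft³/s

Panel 1-2: Δb = 6.8 ft, d̄ = (0.00+5.37)/2 = 2.685, v̄ = (0.00+3.71)/2 = 1.855 → q = 6.8×2.685×1.855 = 33.87 ft³/s
Panel 2-3: Δb = 6.5 ft, d̄ = (5.37+5.65)/2 = 5.51, v̄ = (3.71+3.84)/2 = 3.775 → q = 6.5×5.51×3.775 = 135.2 ft³/s
Panel 3-4: Δb = 5.3 ft, d̄ = (5.65+3.96)/2 = 4.805, v̄ = (3.84+3.25)/2 = 3.545 → q = 5.3×4.805×3.545 = 90.28 ft³/s
Panel 4-5: Δb = 7.2 ft, d̄ = (3.96+0.00)/2 = 1.98, v̄ = (3.25+0.00)/2 = 1.625 → q = 7.2×1.98×1.625 = 23.17 ft³/s
Q = Σ q = 282.5 ft³/s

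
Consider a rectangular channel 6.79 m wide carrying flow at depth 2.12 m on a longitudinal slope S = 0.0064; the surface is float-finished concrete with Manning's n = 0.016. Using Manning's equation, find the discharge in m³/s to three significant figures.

86.0 m³/s

A = b·y = 6.79 × 2.12 = 14.39 m²
P = b + 2y = 6.79 + 2×2.12 = 11.03 m
R = A/P = 14.39/11.03 = 1.305 m
Q = (1/n)·A·R^(2/3)·S^(1/2) = (1/0.016) × 14.39 × 1.305^(2/3) × 0.0064^(1/2) = 85.95 m³/s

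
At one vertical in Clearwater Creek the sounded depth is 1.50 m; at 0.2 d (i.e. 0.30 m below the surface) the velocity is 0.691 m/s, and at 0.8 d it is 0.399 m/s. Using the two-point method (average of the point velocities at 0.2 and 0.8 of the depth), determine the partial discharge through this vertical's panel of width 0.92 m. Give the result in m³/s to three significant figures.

v̄ = (0.691 + 0.399) / 2 = 0.5450 m/s
q = v̄ × d × w = 0.5450 × 1.50 × 0.92 = 0.7521 m³/s

0.752 m³/s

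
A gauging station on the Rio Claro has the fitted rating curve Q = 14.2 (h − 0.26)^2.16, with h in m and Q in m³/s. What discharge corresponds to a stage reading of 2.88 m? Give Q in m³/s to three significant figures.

Q = 14.2 × (2.88 − 0.26)^2.16 = 14.2 × 2.62^2.16 = 113.7 m³/s

114 m³/s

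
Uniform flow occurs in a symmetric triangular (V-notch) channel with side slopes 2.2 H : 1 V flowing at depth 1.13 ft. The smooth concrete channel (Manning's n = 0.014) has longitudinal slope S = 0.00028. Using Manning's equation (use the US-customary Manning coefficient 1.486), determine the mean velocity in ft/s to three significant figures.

A = z·y² = 2.2×1.13² = 2.809 ft²
P = 2y√(1+z²) = 2×1.13×√(1+2.2²) = 5.462 ft
R = A/P = 2.809/5.462 = 0.5144 ft
Q = (1.486/n)·A·R^(2/3)·S^(1/2) = (1.486/0.014) × 2.809 × 0.5144^(2/3) × 0.00028^(1/2) = 3.203 ft³/s
V = Q/A = 3.203/2.809 = 1.140 ft/s

1.14 ft/s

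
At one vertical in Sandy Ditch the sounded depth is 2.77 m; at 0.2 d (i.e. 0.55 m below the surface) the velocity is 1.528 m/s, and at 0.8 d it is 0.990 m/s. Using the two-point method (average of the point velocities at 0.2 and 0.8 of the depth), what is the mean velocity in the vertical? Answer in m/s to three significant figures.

1.26 m/s

v̄ = (1.528 + 0.990) / 2 = 1.259 m/s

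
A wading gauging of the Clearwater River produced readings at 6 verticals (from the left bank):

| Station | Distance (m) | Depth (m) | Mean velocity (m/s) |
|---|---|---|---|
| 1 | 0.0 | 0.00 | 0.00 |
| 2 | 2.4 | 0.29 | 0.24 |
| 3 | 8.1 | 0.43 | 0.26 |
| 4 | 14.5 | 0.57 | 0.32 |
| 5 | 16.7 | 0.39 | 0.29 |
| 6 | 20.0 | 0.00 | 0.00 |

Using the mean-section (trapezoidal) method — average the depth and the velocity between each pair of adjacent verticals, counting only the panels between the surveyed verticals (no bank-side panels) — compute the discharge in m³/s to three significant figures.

1.90 m³/s

Panel 1-2: Δb = 2.4 m, d̄ = (0.00+0.29)/2 = 0.145, v̄ = (0.00+0.24)/2 = 0.12 → q = 2.4×0.145×0.12 = 0.04176 m³/s
Panel 2-3: Δb = 5.7 m, d̄ = (0.29+0.43)/2 = 0.36, v̄ = (0.24+0.26)/2 = 0.25 → q = 5.7×0.36×0.25 = 0.5130 m³/s
Panel 3-4: Δb = 6.4 m, d̄ = (0.43+0.57)/2 = 0.5, v̄ = (0.26+0.32)/2 = 0.29 → q = 6.4×0.5×0.29 = 0.9280 m³/s
Panel 4-5: Δb = 2.2 m, d̄ = (0.57+0.39)/2 = 0.48, v̄ = (0.32+0.29)/2 = 0.305 → q = 2.2×0.48×0.305 = 0.3221 m³/s
Panel 5-6: Δb = 3.3 m, d̄ = (0.39+0.00)/2 = 0.195, v̄ = (0.29+0.00)/2 = 0.145 → q = 3.3×0.195×0.145 = 0.09331 m³/s
Q = Σ q = 1.898 m³/s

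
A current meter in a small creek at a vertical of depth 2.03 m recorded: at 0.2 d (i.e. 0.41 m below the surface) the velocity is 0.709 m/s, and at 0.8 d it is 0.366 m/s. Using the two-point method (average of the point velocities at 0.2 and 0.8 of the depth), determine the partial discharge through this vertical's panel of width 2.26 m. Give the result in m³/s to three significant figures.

v̄ = (0.709 + 0.366) / 2 = 0.5375 m/s
q = v̄ × d × w = 0.5375 × 2.03 × 2.26 = 2.466 m³/s

2.47 m³/s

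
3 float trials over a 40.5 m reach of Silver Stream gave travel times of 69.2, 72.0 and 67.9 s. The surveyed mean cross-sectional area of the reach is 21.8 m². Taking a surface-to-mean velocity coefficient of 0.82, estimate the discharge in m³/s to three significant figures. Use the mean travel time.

t̄ = (69.2 + 72.0 + 67.9) / 3 = 69.7 s
v_surface = L / t̄ = 40.5 / 69.7 = 0.5811 m/s
v_mean = 0.82 × 0.5811 = 0.4765 m/s
Q = A × v_mean = 21.8 × 0.4765 = 10.39 m³/s

10.4 m³/s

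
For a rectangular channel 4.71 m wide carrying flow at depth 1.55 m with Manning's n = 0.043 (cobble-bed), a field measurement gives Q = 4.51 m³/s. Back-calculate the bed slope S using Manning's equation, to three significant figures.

0.000772

A = b·y = 4.71 × 1.55 = 7.301 m²
P = b + 2y = 4.71 + 2×1.55 = 7.810 m
R = A/P = 7.301/7.810 = 0.9348 m
S = (Q·n / (1·A·R^(2/3)))² = (4.51×0.043 / (1×7.301×0.9560))² = 0.0007721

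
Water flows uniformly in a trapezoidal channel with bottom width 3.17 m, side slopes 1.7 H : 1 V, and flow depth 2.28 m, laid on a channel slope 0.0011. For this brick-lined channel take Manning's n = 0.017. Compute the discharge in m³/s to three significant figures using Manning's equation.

A = (b + z·y)·y = (3.17 + 1.7×2.28)×2.28 = 16.06 m²
P = b + 2y√(1+z²) = 3.17 + 2×2.28×√(1+1.7²) = 12.16 m
R = A/P = 16.06/12.16 = 1.321 m
Q = (1/n)·A·R^(2/3)·S^(1/2) = (1/0.017) × 16.06 × 1.321^(2/3) × 0.0011^(1/2) = 37.73 m³/s

37.7 m³/s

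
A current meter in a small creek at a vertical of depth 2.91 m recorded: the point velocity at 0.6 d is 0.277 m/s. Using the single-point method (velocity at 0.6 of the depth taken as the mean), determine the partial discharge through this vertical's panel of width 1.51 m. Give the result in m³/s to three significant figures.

1.22 m³/s

v̄ = v₀.₆ = 0.277 m/s
q = v̄ × d × w = 0.2770 × 2.91 × 1.51 = 1.217 m³/s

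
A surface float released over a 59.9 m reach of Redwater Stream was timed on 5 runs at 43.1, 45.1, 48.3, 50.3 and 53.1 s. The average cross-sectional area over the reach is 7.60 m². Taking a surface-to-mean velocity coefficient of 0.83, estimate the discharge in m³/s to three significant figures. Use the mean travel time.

t̄ = (43.1 + 45.1 + 48.3 + 50.3 + 53.1) / 5 = 47.98 s
v_surface = L / t̄ = 59.9 / 47.98 = 1.248 m/s
v_mean = 0.83 × 1.248 = 1.036 m/s
Q = A × v_mean = 7.60 × 1.036 = 7.875 m³/s

7.88 m³/s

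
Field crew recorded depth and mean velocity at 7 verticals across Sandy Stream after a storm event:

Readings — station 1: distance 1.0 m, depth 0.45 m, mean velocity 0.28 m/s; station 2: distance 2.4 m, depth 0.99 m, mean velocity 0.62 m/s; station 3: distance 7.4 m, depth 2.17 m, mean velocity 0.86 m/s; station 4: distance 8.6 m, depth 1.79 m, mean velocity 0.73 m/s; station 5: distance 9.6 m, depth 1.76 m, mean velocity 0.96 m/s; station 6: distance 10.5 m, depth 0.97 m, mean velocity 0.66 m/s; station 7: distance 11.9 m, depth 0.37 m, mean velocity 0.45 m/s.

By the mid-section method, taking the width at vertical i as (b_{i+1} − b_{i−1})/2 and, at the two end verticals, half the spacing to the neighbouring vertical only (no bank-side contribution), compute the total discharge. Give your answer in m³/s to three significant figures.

w_1 = (2.4 − 1.0)/2 = 0.7 m; q_1 = 0.28 × 0.45 × 0.7 = 0.08820 m³/s
w_2 = (7.4 − 1.0)/2 = 3.2 m; q_2 = 0.62 × 0.99 × 3.2 = 1.964 m³/s
w_3 = (8.6 − 2.4)/2 = 3.1 m; q_3 = 0.86 × 2.17 × 3.1 = 5.785 m³/s
w_4 = (9.6 − 7.4)/2 = 1.1 m; q_4 = 0.73 × 1.79 × 1.1 = 1.437 m³/s
w_5 = (10.5 − 8.6)/2 = 0.95 m; q_5 = 0.96 × 1.76 × 0.95 = 1.605 m³/s
w_6 = (11.9 − 9.6)/2 = 1.15 m; q_6 = 0.66 × 0.97 × 1.15 = 0.7362 m³/s
w_7 = (11.9 − 10.5)/2 = 0.7 m; q_7 = 0.45 × 0.37 × 0.7 = 0.1166 m³/s
Q = Σ qᵢ = 11.73 m³/s

11.7 m³/s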